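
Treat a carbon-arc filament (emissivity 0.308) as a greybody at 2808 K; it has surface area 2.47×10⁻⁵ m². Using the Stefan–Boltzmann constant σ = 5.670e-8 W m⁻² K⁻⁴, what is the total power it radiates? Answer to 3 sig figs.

P ≈ 26.8 W

Area A = 2.47×10⁻⁵ m².
P = εσAT⁴ = 0.308 × 5.670×10⁻⁸ × 2.47×10⁻⁵ × (2808)⁴ = 26.8 W.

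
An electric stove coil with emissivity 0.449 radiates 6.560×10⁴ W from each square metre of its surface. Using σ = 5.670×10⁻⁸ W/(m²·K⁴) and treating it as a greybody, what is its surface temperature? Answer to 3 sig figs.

I = εσT⁴, so T = (I/εσ)^(1/4) = (6.560×10⁴/(0.449×5.670×10⁻⁸))^(1/4) = 1.27×10³ K.

T ≈ 1.27×10³ K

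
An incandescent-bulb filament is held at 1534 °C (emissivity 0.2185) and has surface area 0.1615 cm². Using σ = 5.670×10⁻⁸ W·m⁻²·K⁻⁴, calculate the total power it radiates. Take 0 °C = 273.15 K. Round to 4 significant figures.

P ≈ 2.134 W

T = 1534 °C + 273.15 = 1807.15 K.
Area A = 0.1615 cm² = 1.615×10⁻⁵ m².
P = εσAT⁴ = 0.2185 × 5.670×10⁻⁸ × 1.615×10⁻⁵ × (1807.15)⁴ = 2.134 W.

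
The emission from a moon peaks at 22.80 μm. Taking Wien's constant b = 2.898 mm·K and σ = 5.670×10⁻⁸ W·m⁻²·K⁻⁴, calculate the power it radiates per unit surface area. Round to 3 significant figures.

Wien's law: T = b/λ_max = 2.898×10⁻³/2.280×10⁻⁵ = 127.105 K.
Then I = σT⁴ = 5.670×10⁻⁸×(127.105)⁴ = 14.8 W/m².

I ≈ 14.8 W/m²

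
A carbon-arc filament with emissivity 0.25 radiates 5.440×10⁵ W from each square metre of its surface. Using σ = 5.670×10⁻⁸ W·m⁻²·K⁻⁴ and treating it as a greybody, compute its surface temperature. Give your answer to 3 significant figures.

T ≈ 2.49×10³ K

I = εσT⁴, so T = (I/εσ)^(1/4) = (5.440×10⁵/(0.25×5.670×10⁻⁸))^(1/4) = 2.49×10³ K.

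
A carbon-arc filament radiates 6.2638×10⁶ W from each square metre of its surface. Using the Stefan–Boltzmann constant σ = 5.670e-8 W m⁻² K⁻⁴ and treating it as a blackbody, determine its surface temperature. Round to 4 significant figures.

T ≈ 3242 K

I = σT⁴, so T = (I/σ)^(1/4) = (6.2638×10⁶/(5.670×10⁻⁸))^(1/4) = 3242 K.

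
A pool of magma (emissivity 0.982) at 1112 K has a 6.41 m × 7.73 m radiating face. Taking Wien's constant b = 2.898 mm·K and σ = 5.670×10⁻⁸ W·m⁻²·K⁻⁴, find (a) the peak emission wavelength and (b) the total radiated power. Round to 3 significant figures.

λ_max ≈ 2.61×10³ nm; P ≈ 4.22×10⁶ W

(a) λ_max = b/T = 2.898×10⁻³/1112 = 2.606×10⁻⁶ m = 2.61×10³ nm.
Area A = 6.41 × 7.73 = 49.5493 m².
(b) P = εσAT⁴ = 0.982×5.670×10⁻⁸×49.5493×(1112)⁴ = 4.22×10⁶ W.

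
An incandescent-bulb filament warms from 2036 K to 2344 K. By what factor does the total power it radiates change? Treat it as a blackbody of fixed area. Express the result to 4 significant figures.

P ∝ T⁴, so P₂/P₁ = (T₂/T₁)⁴ = (2344/2036)⁴ = (1.15128)⁴ = 1.757.

P₂/P₁ ≈ 1.757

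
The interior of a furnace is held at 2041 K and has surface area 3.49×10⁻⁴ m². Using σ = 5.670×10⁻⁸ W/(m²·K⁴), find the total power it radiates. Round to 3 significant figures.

P ≈ 343 W

Area A = 3.49×10⁻⁴ m².
P = σAT⁴ = 5.670×10⁻⁸ × 3.49×10⁻⁴ × (2041)⁴ = 343 W.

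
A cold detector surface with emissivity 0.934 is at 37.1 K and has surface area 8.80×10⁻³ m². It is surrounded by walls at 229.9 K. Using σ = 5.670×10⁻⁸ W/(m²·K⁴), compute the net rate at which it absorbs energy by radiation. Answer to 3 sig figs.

Area A = 8.80×10⁻³ m².
Net radiated power P_net = εσA(T⁴ − T₀⁴) = 0.934×5.670×10⁻⁸×8.80×10⁻³×(37.1⁴ − 229.9⁴).
T⁴ − T₀⁴ = 1.89450×10⁶ − 2.79355×10⁹ = -2.79166×10⁹ K⁴, so P_net = -1.30 W — negative, meaning a net gain of 1.30 W.

Net gain ≈ 1.30 W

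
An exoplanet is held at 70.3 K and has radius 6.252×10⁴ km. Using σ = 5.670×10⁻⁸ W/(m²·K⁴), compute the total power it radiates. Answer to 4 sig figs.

Surface area A = 4πR² = 4π(6.252×10⁷ m)² = 4.91188×10¹⁶ m².
P = σAT⁴ = 5.670×10⁻⁸ × 4.91188×10¹⁶ × (70.3)⁴ = 6.802×10¹⁶ W.

P ≈ 6.802×10¹⁶ W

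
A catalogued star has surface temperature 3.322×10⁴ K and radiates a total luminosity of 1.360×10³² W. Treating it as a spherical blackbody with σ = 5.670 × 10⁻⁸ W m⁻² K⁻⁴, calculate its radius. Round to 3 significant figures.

L = 4πR²σT⁴ ⇒ R = √(L/(4πσT⁴)).
σT⁴ = 6.90528×10¹⁰ W/m², so R = √(1.360×10³²/(4π×6.90528×10¹⁰)) = 1.25×10¹⁰ m.

R ≈ 1.25×10¹⁰ m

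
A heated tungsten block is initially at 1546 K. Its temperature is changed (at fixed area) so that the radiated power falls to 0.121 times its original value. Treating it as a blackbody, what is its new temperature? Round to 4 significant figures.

T₂ ≈ 911.8 K

P ∝ T⁴, so T₂/T₁ = (P₂/P₁)^(1/4) = (0.121)^(1/4) = 0.589789.
T₂ = 1546 × 0.589789 = 911.8 K.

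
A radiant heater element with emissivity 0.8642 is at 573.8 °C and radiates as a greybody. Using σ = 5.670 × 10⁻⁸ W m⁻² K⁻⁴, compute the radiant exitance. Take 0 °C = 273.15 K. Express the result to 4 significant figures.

T = 573.8 °C + 273.15 = 846.95 K.
Stefan–Boltzmann: I = εσT⁴ = 0.8642 × 5.670×10⁻⁸ × (846.95)⁴ = 2.521×10⁴ W/m².

I ≈ 2.521×10⁴ W/m²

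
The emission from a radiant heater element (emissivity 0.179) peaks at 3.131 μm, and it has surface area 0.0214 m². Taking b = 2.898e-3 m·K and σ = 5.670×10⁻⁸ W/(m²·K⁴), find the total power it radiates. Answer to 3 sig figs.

Wien's law: T = b/λ_max = 2.898×10⁻³/3.131×10⁻⁶ = 925.583 K.
Area A = 0.0214 m².
Then P = εσAT⁴ = 0.179×5.670×10⁻⁸×0.0214×(925.583)⁴ = 159 W.

P ≈ 159 W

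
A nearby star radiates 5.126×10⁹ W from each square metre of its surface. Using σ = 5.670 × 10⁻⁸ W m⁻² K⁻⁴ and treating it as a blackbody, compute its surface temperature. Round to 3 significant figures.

I = σT⁴, so T = (I/σ)^(1/4) = (5.126×10⁹/(5.670×10⁻⁸))^(1/4) = 1.73×10⁴ K.

T ≈ 1.73×10⁴ K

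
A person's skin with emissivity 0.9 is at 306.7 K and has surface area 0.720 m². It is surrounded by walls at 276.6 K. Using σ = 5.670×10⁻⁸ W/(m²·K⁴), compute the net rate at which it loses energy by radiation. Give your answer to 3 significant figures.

Area A = 0.720 m².
Net radiated power P_net = εσA(T⁴ − T₀⁴) = 0.9×5.670×10⁻⁸×0.720×(306.7⁴ − 276.6⁴).
T⁴ − T₀⁴ = 8.84820×10⁹ − 5.85341×10⁹ = 2.99479×10⁹ K⁴, so P_net = 110 W.

Net loss ≈ 110 W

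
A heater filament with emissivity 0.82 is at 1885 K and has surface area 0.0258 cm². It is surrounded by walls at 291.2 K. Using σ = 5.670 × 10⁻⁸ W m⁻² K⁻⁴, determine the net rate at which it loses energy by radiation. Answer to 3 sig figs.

Area A = 0.0258 cm² = 2.58×10⁻⁶ m².
Net radiated power P_net = εσA(T⁴ − T₀⁴) = 0.82×5.670×10⁻⁸×2.58×10⁻⁶×(1885⁴ − 291.2⁴).
T⁴ − T₀⁴ = 1.26254×10¹³ − 7.19061×10⁹ = 1.26182×10¹³ K⁴, so P_net = 1.51 W.

Net loss ≈ 1.51 W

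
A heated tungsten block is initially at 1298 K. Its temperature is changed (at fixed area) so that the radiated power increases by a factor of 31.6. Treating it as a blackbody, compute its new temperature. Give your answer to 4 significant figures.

T₂ ≈ 3077 K

P ∝ T⁴, so T₂/T₁ = (P₂/P₁)^(1/4) = (31.6)^(1/4) = 2.37095.
T₂ = 1298 × 2.37095 = 3077 K.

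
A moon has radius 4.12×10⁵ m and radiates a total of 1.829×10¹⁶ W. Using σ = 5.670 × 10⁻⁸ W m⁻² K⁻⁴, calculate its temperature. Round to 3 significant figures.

Surface area A = 4πR² = 4π(4.12×10⁵ m)² = 2.13307×10¹² m².
P = σAT⁴ ⇒ T = (P/(σA))^(1/4) = (1.829×10¹⁶/(5.670×10⁻⁸×2.13307×10¹²))^(1/4) = 624 K.

T ≈ 624 K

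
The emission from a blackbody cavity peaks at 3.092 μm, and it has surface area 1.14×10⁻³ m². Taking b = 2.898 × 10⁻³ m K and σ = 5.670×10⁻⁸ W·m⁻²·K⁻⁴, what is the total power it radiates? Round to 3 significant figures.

Wien's law: T = b/λ_max = 2.898×10⁻³/3.092×10⁻⁶ = 937.257 K.
Area A = 1.14×10⁻³ m².
Then P = σAT⁴ = 5.670×10⁻⁸×1.14×10⁻³×(937.257)⁴ = 49.9 W.

P ≈ 49.9 W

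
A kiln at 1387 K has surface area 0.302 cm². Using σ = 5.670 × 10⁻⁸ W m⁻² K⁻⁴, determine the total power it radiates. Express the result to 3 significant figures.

P ≈ 6.34 W

Area A = 0.302 cm² = 3.02×10⁻⁵ m².
P = σAT⁴ = 5.670×10⁻⁸ × 3.02×10⁻⁵ × (1387)⁴ = 6.34 W.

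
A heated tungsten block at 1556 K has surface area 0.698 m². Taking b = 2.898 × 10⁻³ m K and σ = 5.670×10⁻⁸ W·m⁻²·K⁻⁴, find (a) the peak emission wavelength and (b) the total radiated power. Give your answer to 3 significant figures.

(a) λ_max = b/T = 2.898×10⁻³/1556 = 1.862×10⁻⁶ m = 1.86×10³ nm.
Area A = 0.698 m².
(b) P = σAT⁴ = 5.670×10⁻⁸×0.698×(1556)⁴ = 2.32×10⁵ W.

λ_max ≈ 1.86×10³ nm; P ≈ 2.32×10⁵ W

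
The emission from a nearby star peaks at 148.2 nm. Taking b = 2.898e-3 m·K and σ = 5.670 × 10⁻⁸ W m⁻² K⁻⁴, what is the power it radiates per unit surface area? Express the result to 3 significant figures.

I ≈ 8.29×10⁹ W/m²

Wien's law: T = b/λ_max = 2.898×10⁻³/1.482×10⁻⁷ = 19554.7 K.
Then I = σT⁴ = 5.670×10⁻⁸×(19554.7)⁴ = 8.29×10⁹ W/m².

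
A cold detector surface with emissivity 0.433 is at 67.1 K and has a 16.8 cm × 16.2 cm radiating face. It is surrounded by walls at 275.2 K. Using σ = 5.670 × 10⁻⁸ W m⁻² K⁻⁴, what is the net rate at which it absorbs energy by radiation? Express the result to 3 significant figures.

Area A = 0.168 × 0.162 = 0.027216 m².
Net radiated power P_net = εσA(T⁴ − T₀⁴) = 0.433×5.670×10⁻⁸×0.027216×(67.1⁴ − 275.2⁴).
T⁴ − T₀⁴ = 2.02717×10⁷ − 5.73580×10⁹ = -5.71553×10⁹ K⁴, so P_net = -3.82 W — negative, meaning a net gain of 3.82 W.

Net gain ≈ 3.82 W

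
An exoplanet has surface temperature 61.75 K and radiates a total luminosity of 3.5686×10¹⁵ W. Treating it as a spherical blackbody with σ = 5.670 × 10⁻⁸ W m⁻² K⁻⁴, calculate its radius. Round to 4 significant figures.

R ≈ 1.856×10⁷ m

L = 4πR²σT⁴ ⇒ R = √(L/(4πσT⁴)).
σT⁴ = 0.824387 W/m², so R = √(3.5686×10¹⁵/(4π×0.824387)) = 1.856×10⁷ m.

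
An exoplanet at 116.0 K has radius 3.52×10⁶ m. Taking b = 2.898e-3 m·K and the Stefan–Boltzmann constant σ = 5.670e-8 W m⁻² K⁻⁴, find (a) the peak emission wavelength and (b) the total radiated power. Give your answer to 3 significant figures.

(a) λ_max = b/T = 2.898×10⁻³/116.0 = 2.498×10⁻⁵ m = 25.0 μm.
Surface area A = 4πR² = 4π(3.52×10⁶ m)² = 1.55702×10¹⁴ m².
(b) P = σAT⁴ = 5.670×10⁻⁸×1.55702×10¹⁴×(116.0)⁴ = 1.60×10¹⁵ W.

λ_max ≈ 25.0 μm; P ≈ 1.60×10¹⁵ W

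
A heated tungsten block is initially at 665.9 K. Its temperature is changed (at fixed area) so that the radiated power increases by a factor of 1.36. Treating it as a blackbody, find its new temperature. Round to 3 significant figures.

T₂ ≈ 719 K

P ∝ T⁴, so T₂/T₁ = (P₂/P₁)^(1/4) = (1.36)^(1/4) = 1.07990.
T₂ = 665.9 × 1.07990 = 719 K.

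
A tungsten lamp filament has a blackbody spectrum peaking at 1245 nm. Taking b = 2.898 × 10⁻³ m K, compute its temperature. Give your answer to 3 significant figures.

Wien's law gives T = b/λ_max = (2.898×10⁻³ m·K)/(1.245×10⁻⁶ m) = 2.33×10³ K.

T ≈ 2.33×10³ K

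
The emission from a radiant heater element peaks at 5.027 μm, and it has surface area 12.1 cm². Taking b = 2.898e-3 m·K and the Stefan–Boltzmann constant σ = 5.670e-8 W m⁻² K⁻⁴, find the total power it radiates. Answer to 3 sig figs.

Wien's law: T = b/λ_max = 2.898×10⁻³/5.027×10⁻⁶ = 576.487 K.
Area A = 12.1 cm² = 1.21×10⁻³ m².
Then P = σAT⁴ = 5.670×10⁻⁸×1.21×10⁻³×(576.487)⁴ = 7.58 W.

P ≈ 7.58 W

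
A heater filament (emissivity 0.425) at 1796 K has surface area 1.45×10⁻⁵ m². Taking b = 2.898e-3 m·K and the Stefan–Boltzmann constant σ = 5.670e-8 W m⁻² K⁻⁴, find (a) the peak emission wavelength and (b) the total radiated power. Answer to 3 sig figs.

λ_max ≈ 1.61 μm; P ≈ 3.64 W

(a) λ_max = b/T = 2.898×10⁻³/1796 = 1.614×10⁻⁶ m = 1.61 μm.
Area A = 1.45×10⁻⁵ m².
(b) P = εσAT⁴ = 0.425×5.670×10⁻⁸×1.45×10⁻⁵×(1796)⁴ = 3.64 W.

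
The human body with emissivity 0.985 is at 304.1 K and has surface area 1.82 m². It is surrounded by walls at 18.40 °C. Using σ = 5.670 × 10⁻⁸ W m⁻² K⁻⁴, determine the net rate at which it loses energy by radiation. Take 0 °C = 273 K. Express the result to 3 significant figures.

Net loss ≈ 136 W

Surroundings: T = 18.40 °C + 273 = 291.40 K.
Area A = 1.82 m².
Net radiated power P_net = εσA(T⁴ − T₀⁴) = 0.985×5.670×10⁻⁸×1.82×(304.1⁴ − 291.40⁴).
T⁴ − T₀⁴ = 8.55196×10⁹ − 7.21038×10⁹ = 1.34158×10⁹ K⁴, so P_net = 136 W.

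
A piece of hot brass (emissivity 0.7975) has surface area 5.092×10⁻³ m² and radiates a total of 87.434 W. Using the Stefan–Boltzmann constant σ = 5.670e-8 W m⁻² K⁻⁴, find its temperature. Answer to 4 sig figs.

Area A = 5.092×10⁻³ m².
P = εσAT⁴ ⇒ T = (P/(εσA))^(1/4) = (87.434/(0.7975×5.670×10⁻⁸×5.092×10⁻³))^(1/4) = 785.0 K.

T ≈ 785.0 K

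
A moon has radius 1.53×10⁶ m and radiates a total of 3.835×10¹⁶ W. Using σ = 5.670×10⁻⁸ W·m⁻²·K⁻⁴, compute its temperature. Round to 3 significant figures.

T ≈ 389 K

Surface area A = 4πR² = 4π(1.53×10⁶ m)² = 2.94166×10¹³ m².
P = σAT⁴ ⇒ T = (P/(σA))^(1/4) = (3.835×10¹⁶/(5.670×10⁻⁸×2.94166×10¹³))^(1/4) = 389 K.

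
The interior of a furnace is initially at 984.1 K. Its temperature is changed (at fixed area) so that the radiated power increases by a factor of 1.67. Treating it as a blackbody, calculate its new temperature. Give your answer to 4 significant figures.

T₂ ≈ 1119 K

P ∝ T⁴, so T₂/T₁ = (P₂/P₁)^(1/4) = (1.67)^(1/4) = 1.13679.
T₂ = 984.1 × 1.13679 = 1119 K.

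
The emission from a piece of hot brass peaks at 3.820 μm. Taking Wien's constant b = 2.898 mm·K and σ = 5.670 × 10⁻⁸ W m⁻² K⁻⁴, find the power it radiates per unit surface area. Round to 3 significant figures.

Wien's law: T = b/λ_max = 2.898×10⁻³/3.820×10⁻⁶ = 758.639 K.
Then I = σT⁴ = 5.670×10⁻⁸×(758.639)⁴ = 1.88×10⁴ W/m².

I ≈ 1.88×10⁴ W/m²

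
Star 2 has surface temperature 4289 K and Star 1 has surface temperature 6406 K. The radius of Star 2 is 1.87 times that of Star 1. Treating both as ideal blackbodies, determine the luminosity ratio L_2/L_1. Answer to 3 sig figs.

L ∝ R²T⁴, so L_2/L_1 = (R_2/R_1)²(T_2/T_1)⁴ = (1.87)² × (4289/6406)⁴ = 3.4969 × 0.200945 = 0.703.

L_2/L_1 ≈ 0.703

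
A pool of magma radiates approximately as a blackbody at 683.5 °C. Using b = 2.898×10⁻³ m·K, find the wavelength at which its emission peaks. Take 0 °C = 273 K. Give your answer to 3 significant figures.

λ_max ≈ 3.03 μm

T = 683.5 °C + 273 = 956.5 K.
Wien's displacement law: λ_max = b/T = (2.898×10⁻³ m·K)/(956.5 K) = 3.030×10⁻⁶ m.
That is 3.03 μm, in the infrared range.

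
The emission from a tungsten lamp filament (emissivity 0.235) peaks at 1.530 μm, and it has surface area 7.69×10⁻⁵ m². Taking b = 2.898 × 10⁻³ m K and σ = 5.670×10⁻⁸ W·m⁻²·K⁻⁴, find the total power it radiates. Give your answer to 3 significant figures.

P ≈ 13.2 W

Wien's law: T = b/λ_max = 2.898×10⁻³/1.530×10⁻⁶ = 1894.12 K.
Area A = 7.69×10⁻⁵ m².
Then P = εσAT⁴ = 0.235×5.670×10⁻⁸×7.69×10⁻⁵×(1894.12)⁴ = 13.2 W.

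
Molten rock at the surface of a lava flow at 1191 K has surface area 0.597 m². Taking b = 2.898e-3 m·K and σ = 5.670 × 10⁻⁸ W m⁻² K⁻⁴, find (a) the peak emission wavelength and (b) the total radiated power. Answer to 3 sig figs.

(a) λ_max = b/T = 2.898×10⁻³/1191 = 2.433×10⁻⁶ m = 2.43×10³ nm.
Area A = 0.597 m².
(b) P = σAT⁴ = 5.670×10⁻⁸×0.597×(1191)⁴ = 6.81×10⁴ W.

λ_max ≈ 2.43×10³ nm; P ≈ 6.81×10⁴ W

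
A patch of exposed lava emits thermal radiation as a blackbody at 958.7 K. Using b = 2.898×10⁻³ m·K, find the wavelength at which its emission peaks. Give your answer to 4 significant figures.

λ_max ≈ 3.023 μm

Wien's displacement law: λ_max = b/T = (2.898×10⁻³ m·K)/(958.7 K) = 3.0228×10⁻⁶ m.
That is 3.023 μm, in the infrared range.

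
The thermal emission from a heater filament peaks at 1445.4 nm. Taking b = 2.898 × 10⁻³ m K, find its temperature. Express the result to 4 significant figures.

T ≈ 2005 K

Wien's law gives T = b/λ_max = (2.898×10⁻³ m·K)/(1.4454×10⁻⁶ m) = 2005 K.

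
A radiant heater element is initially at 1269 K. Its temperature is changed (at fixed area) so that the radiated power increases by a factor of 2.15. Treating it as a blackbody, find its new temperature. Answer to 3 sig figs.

P ∝ T⁴, so T₂/T₁ = (P₂/P₁)^(1/4) = (2.15)^(1/4) = 1.21090.
T₂ = 1269 × 1.21090 = 1.54×10³ K.

T₂ ≈ 1.54×10³ K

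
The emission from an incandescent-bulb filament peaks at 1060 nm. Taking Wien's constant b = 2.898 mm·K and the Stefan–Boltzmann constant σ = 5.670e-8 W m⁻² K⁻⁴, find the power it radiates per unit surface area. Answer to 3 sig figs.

I ≈ 3.17×10⁶ W/m²

Wien's law: T = b/λ_max = 2.898×10⁻³/1.060×10⁻⁶ = 2733.96 K.
Then I = σT⁴ = 5.670×10⁻⁸×(2733.96)⁴ = 3.17×10⁶ W/m².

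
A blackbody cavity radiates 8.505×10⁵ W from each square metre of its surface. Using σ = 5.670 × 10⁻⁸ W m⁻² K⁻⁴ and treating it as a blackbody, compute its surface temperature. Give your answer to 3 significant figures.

I = σT⁴, so T = (I/σ)^(1/4) = (8.505×10⁵/(5.670×10⁻⁸))^(1/4) = 1.97×10³ K.

T ≈ 1.97×10³ K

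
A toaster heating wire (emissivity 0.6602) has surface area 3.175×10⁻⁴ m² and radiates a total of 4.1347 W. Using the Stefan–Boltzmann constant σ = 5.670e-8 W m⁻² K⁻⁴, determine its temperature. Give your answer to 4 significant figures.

Area A = 3.175×10⁻⁴ m².
P = εσAT⁴ ⇒ T = (P/(εσA))^(1/4) = (4.1347/(0.6602×5.670×10⁻⁸×3.175×10⁻⁴))^(1/4) = 768.0 K.

T ≈ 768.0 K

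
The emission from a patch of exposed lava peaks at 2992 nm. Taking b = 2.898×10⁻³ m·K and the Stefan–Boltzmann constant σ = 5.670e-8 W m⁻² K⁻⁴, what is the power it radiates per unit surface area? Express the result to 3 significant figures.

Wien's law: T = b/λ_max = 2.898×10⁻³/2.992×10⁻⁶ = 968.583 K.
Then I = σT⁴ = 5.670×10⁻⁸×(968.583)⁴ = 4.99×10⁴ W/m².

I ≈ 4.99×10⁴ W/m²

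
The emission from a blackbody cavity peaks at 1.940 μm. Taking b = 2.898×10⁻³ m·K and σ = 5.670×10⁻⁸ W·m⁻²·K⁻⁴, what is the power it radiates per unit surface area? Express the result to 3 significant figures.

Wien's law: T = b/λ_max = 2.898×10⁻³/1.940×10⁻⁶ = 1493.81 K.
Then I = σT⁴ = 5.670×10⁻⁸×(1493.81)⁴ = 2.82×10⁵ W/m².

I ≈ 2.82×10⁵ W/m²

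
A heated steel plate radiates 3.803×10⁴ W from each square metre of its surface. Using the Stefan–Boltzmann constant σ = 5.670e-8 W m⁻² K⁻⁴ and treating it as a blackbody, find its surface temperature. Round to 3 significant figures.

I = σT⁴, so T = (I/σ)^(1/4) = (3.803×10⁴/(5.670×10⁻⁸))^(1/4) = 905 K.

T ≈ 905 K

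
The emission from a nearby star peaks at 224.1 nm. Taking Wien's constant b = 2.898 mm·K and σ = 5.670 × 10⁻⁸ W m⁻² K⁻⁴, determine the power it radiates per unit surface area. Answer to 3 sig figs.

I ≈ 1.59×10⁹ W/m²

Wien's law: T = b/λ_max = 2.898×10⁻³/2.241×10⁻⁷ = 12931.7 K.
Then I = σT⁴ = 5.670×10⁻⁸×(12931.7)⁴ = 1.59×10⁹ W/m².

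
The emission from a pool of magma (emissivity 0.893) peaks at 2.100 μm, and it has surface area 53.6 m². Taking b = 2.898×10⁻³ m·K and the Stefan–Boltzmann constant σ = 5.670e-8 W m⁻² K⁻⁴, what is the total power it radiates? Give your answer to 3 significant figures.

Wien's law: T = b/λ_max = 2.898×10⁻³/2.100×10⁻⁶ = 1380.00 K.
Area A = 53.6 m².
Then P = εσAT⁴ = 0.893×5.670×10⁻⁸×53.6×(1380.00)⁴ = 9.84×10⁶ W.

P ≈ 9.84×10⁶ W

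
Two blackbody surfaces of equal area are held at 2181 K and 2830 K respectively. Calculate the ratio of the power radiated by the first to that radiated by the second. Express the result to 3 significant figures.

P₁/P₂ ≈ 0.353

With equal areas, P₁/P₂ = (T₁/T₂)⁴ = (2181/2830)⁴ = 0.353.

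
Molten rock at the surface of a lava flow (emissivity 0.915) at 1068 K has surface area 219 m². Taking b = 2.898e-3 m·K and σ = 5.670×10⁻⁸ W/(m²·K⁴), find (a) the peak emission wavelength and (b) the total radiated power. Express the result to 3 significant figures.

(a) λ_max = b/T = 2.898×10⁻³/1068 = 2.713×10⁻⁶ m = 2.71×10³ nm.
Area A = 219 m².
(b) P = εσAT⁴ = 0.915×5.670×10⁻⁸×219×(1068)⁴ = 1.48×10⁷ W.

λ_max ≈ 2.71×10³ nm; P ≈ 1.48×10⁷ W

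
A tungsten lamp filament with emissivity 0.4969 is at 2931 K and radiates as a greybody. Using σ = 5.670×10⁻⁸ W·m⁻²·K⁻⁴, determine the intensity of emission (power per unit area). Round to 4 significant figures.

Stefan–Boltzmann: I = εσT⁴ = 0.4969 × 5.670×10⁻⁸ × (2931)⁴ = 2.079×10⁶ W/m².

I ≈ 2.079×10⁶ W/m²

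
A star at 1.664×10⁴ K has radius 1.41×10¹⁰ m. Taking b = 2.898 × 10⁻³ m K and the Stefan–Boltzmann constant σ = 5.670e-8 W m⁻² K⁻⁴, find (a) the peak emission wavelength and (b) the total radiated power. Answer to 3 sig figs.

λ_max ≈ 174 nm; P ≈ 1.09×10³¹ W

(a) λ_max = b/T = 2.898×10⁻³/1.664×10⁴ = 1.742×10⁻⁷ m = 174 nm.
Surface area A = 4πR² = 4π(1.41×10¹⁰ m)² = 2.49832×10²¹ m².
(b) P = σAT⁴ = 5.670×10⁻⁸×2.49832×10²¹×(1.664×10⁴)⁴ = 1.09×10³¹ W.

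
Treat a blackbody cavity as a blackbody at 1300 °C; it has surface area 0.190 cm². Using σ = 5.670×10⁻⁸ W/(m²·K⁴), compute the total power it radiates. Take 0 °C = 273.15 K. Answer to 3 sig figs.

T = 1300 °C + 273.15 = 1573.15 K.
Area A = 0.190 cm² = 1.90×10⁻⁵ m².
P = σAT⁴ = 5.670×10⁻⁸ × 1.90×10⁻⁵ × (1573.15)⁴ = 6.60 W.

P ≈ 6.60 W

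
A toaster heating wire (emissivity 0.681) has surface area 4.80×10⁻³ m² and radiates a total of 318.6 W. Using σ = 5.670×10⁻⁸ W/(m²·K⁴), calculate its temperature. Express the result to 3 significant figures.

T ≈ 1.15×10³ K

Area A = 4.80×10⁻³ m².
P = εσAT⁴ ⇒ T = (P/(εσA))^(1/4) = (318.6/(0.681×5.670×10⁻⁸×4.80×10⁻³))^(1/4) = 1.15×10³ K.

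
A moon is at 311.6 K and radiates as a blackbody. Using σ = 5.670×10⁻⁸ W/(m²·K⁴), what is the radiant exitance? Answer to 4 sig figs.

I ≈ 534.5 W/m²

Stefan–Boltzmann: I = σT⁴ = 5.670×10⁻⁸ × (311.6)⁴ = 534.5 W/m².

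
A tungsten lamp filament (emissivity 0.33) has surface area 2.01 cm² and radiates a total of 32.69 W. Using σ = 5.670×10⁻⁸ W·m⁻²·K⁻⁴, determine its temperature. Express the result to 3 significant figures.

Area A = 2.01 cm² = 2.01×10⁻⁴ m².
P = εσAT⁴ ⇒ T = (P/(εσA))^(1/4) = (32.69/(0.33×5.670×10⁻⁸×2.01×10⁻⁴))^(1/4) = 1.72×10³ K.

T ≈ 1.72×10³ K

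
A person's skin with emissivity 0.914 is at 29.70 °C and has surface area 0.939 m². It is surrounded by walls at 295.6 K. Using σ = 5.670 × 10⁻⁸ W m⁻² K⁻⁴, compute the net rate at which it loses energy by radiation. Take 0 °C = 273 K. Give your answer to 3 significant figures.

T = 29.70 °C + 273 = 302.70 K.
Area A = 0.939 m².
Net radiated power P_net = εσA(T⁴ − T₀⁴) = 0.914×5.670×10⁻⁸×0.939×(302.70⁴ − 295.6⁴).
T⁴ − T₀⁴ = 8.39556×10⁹ − 7.63515×10⁹ = 7.60410×10⁸ K⁴, so P_net = 37.0 W.

Net loss ≈ 37.0 W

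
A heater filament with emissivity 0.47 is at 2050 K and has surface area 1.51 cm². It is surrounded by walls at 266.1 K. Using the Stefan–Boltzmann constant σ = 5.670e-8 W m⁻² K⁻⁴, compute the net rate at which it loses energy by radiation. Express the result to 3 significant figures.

Area A = 1.51 cm² = 1.51×10⁻⁴ m².
Net radiated power P_net = εσA(T⁴ − T₀⁴) = 0.47×5.670×10⁻⁸×1.51×10⁻⁴×(2050⁴ − 266.1⁴).
T⁴ − T₀⁴ = 1.76610×10¹³ − 5.01394×10⁹ = 1.76560×10¹³ K⁴, so P_net = 71.0 W.

Net loss ≈ 71.0 W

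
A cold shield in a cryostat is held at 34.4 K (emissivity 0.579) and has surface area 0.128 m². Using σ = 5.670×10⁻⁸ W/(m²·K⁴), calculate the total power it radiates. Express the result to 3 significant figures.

Area A = 0.128 m².
P = εσAT⁴ = 0.579 × 5.670×10⁻⁸ × 0.128 × (34.4)⁴ = 5.88×10⁻³ W.

P ≈ 5.88×10⁻³ W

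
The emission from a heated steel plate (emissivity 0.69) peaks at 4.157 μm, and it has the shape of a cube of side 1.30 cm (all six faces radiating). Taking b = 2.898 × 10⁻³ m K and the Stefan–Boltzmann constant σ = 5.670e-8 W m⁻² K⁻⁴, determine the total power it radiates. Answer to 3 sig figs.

Wien's law: T = b/λ_max = 2.898×10⁻³/4.157×10⁻⁶ = 697.137 K.
Area A = 6s² = 6×(0.0130 m)² = 1.014×10⁻³ m².
Then P = εσAT⁴ = 0.69×5.670×10⁻⁸×1.014×10⁻³×(697.137)⁴ = 9.37 W.

P ≈ 9.37 W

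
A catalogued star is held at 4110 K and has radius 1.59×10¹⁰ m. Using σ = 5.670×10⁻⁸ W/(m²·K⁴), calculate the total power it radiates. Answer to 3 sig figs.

Surface area A = 4πR² = 4π(1.59×10¹⁰ m)² = 3.17690×10²¹ m².
P = σAT⁴ = 5.670×10⁻⁸ × 3.17690×10²¹ × (4110)⁴ = 5.14×10²⁸ W.

P ≈ 5.14×10²⁸ W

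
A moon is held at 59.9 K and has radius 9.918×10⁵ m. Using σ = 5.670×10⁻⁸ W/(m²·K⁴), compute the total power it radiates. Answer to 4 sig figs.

P ≈ 9.023×10¹² W

Surface area A = 4πR² = 4π(9.918×10⁵ m)² = 1.23611×10¹³ m².
P = σAT⁴ = 5.670×10⁻⁸ × 1.23611×10¹³ × (59.9)⁴ = 9.023×10¹² W.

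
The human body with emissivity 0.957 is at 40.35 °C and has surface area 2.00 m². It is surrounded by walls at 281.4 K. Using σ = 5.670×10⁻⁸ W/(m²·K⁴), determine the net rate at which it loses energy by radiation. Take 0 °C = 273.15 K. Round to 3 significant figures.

Net loss ≈ 368 W

T = 40.35 °C + 273.15 = 313.50 K.
Area A = 2.00 m².
Net radiated power P_net = εσA(T⁴ − T₀⁴) = 0.957×5.670×10⁻⁸×2.00×(313.50⁴ − 281.4⁴).
T⁴ − T₀⁴ = 9.65940×10⁹ − 6.27042×10⁹ = 3.38898×10⁹ K⁴, so P_net = 368 W.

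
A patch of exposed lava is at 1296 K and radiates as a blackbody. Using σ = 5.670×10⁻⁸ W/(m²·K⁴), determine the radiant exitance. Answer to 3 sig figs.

Stefan–Boltzmann: I = σT⁴ = 5.670×10⁻⁸ × (1296)⁴ = 1.60×10⁵ W/m².

I ≈ 1.60×10⁵ W/m²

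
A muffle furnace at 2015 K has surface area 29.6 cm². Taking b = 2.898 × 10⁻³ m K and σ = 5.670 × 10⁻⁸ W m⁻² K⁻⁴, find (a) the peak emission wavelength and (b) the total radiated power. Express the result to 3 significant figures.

(a) λ_max = b/T = 2.898×10⁻³/2015 = 1.438×10⁻⁶ m = 1.44 μm.
Area A = 29.6 cm² = 2.96×10⁻³ m².
(b) P = σAT⁴ = 5.670×10⁻⁸×2.96×10⁻³×(2015)⁴ = 2.77×10³ W.

λ_max ≈ 1.44 μm; P ≈ 2.77×10³ W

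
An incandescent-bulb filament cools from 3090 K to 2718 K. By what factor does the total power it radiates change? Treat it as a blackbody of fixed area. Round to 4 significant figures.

P ∝ T⁴, so P₂/P₁ = (T₂/T₁)⁴ = (2718/3090)⁴ = (0.879612)⁴ = 0.5986.

P₂/P₁ ≈ 0.5986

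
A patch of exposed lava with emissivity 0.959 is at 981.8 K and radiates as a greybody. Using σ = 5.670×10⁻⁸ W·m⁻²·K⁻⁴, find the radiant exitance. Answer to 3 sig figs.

I ≈ 5.05×10⁴ W/m²

Stefan–Boltzmann: I = εσT⁴ = 0.959 × 5.670×10⁻⁸ × (981.8)⁴ = 5.05×10⁴ W/m².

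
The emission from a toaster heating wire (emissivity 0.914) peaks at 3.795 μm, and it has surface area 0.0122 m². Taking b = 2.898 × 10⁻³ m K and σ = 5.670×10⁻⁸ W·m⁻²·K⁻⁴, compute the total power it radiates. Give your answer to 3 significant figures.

P ≈ 215 W

Wien's law: T = b/λ_max = 2.898×10⁻³/3.795×10⁻⁶ = 763.636 K.
Area A = 0.0122 m².
Then P = εσAT⁴ = 0.914×5.670×10⁻⁸×0.0122×(763.636)⁴ = 215 W.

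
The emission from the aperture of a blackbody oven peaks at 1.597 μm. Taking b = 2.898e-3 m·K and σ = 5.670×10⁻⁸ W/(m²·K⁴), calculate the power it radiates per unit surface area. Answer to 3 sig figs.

Wien's law: T = b/λ_max = 2.898×10⁻³/1.597×10⁻⁶ = 1814.65 K.
Then I = σT⁴ = 5.670×10⁻⁸×(1814.65)⁴ = 6.15×10⁵ W/m².

I ≈ 6.15×10⁵ W/m²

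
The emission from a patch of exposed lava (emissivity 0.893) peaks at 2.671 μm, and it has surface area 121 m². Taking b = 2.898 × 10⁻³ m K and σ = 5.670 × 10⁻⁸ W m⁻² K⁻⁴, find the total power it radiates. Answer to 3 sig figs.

Wien's law: T = b/λ_max = 2.898×10⁻³/2.671×10⁻⁶ = 1084.99 K.
Area A = 121 m².
Then P = εσAT⁴ = 0.893×5.670×10⁻⁸×121×(1084.99)⁴ = 8.49×10⁶ W.

P ≈ 8.49×10⁶ W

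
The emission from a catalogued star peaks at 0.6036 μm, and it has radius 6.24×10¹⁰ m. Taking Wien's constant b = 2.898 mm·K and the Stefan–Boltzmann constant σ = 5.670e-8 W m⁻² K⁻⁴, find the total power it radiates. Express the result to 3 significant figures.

P ≈ 1.47×10³⁰ W

Wien's law: T = b/λ_max = 2.898×10⁻³/6.036×10⁻⁷ = 4801.19 K.
Surface area A = 4πR² = 4π(6.24×10¹⁰ m)² = 4.89304×10²² m².
Then P = σAT⁴ = 5.670×10⁻⁸×4.89304×10²²×(4801.19)⁴ = 1.47×10³⁰ W.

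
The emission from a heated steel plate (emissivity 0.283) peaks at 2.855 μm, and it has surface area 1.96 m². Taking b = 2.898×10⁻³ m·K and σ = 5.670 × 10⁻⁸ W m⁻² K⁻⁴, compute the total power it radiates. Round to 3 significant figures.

P ≈ 3.34×10⁴ W

Wien's law: T = b/λ_max = 2.898×10⁻³/2.855×10⁻⁶ = 1015.06 K.
Area A = 1.96 m².
Then P = εσAT⁴ = 0.283×5.670×10⁻⁸×1.96×(1015.06)⁴ = 3.34×10⁴ W.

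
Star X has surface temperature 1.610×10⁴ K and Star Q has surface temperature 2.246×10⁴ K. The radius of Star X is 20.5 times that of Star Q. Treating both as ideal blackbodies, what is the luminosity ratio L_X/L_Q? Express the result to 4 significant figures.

L_X/L_Q ≈ 111.0

L ∝ R²T⁴, so L_X/L_Q = (R_X/R_Q)²(T_X/T_Q)⁴ = (20.5)² × (1.610×10⁴/2.246×10⁴)⁴ = 420.25 × 0.264037 = 111.0.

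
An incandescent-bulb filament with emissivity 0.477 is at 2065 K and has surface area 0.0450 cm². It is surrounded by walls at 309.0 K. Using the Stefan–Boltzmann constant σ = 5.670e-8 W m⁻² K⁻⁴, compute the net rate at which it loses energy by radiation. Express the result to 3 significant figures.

Net loss ≈ 2.21 W

Area A = 0.0450 cm² = 4.50×10⁻⁶ m².
Net radiated power P_net = εσA(T⁴ − T₀⁴) = 0.477×5.670×10⁻⁸×4.50×10⁻⁶×(2065⁴ − 309.0⁴).
T⁴ − T₀⁴ = 1.81836×10¹³ − 9.11662×10⁹ = 1.81745×10¹³ K⁴, so P_net = 2.21 W.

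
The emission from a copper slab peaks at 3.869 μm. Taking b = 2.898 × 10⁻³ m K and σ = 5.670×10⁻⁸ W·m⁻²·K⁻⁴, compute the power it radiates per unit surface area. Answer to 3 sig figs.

Wien's law: T = b/λ_max = 2.898×10⁻³/3.869×10⁻⁶ = 749.031 K.
Then I = σT⁴ = 5.670×10⁻⁸×(749.031)⁴ = 1.78×10⁴ W/m².

I ≈ 1.78×10⁴ W/m²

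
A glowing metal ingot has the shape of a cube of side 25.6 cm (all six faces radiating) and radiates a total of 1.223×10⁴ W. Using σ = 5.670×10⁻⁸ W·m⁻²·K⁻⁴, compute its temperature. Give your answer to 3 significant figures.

T ≈ 861 K

Area A = 6s² = 6×(0.256 m)² = 0.393216 m².
P = σAT⁴ ⇒ T = (P/(σA))^(1/4) = (1.223×10⁴/(5.670×10⁻⁸×0.393216))^(1/4) = 861 K.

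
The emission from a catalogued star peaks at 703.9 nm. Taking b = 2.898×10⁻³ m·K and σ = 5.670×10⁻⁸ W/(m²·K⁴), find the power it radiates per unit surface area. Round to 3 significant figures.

I ≈ 1.63×10⁷ W/m²

Wien's law: T = b/λ_max = 2.898×10⁻³/7.039×10⁻⁷ = 4117.06 K.
Then I = σT⁴ = 5.670×10⁻⁸×(4117.06)⁴ = 1.63×10⁷ W/m².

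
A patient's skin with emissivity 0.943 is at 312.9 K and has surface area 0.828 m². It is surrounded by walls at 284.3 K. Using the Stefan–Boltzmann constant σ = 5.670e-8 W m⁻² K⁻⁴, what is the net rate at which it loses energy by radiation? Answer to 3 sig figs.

Net loss ≈ 135 W

Area A = 0.828 m².
Net radiated power P_net = εσA(T⁴ − T₀⁴) = 0.943×5.670×10⁻⁸×0.828×(312.9⁴ − 284.3⁴).
T⁴ − T₀⁴ = 9.58567×10⁹ − 6.53292×10⁹ = 3.05275×10⁹ K⁴, so P_net = 135 W.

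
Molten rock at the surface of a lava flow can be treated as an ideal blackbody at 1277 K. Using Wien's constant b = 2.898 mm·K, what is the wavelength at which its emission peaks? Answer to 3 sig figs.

Wien's displacement law: λ_max = b/T = (2.898×10⁻³ m·K)/(1277 K) = 2.269×10⁻⁶ m.
That is 2.27 μm, in the infrared range.

λ_max ≈ 2.27 μm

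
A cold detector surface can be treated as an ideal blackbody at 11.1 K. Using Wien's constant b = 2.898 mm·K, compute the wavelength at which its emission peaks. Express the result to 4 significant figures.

λ_max ≈ 2.611×10⁻⁴ m

Wien's displacement law: λ_max = b/T = (2.898×10⁻³ m·K)/(11.1 K) = 2.6108×10⁻⁴ m.
That is 2.611×10⁻⁴ m, in the infrared range.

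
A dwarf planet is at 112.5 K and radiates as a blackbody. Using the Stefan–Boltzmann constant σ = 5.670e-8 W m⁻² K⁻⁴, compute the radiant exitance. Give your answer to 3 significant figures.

I ≈ 9.08 W/m²

Stefan–Boltzmann: I = σT⁴ = 5.670×10⁻⁸ × (112.5)⁴ = 9.08 W/m².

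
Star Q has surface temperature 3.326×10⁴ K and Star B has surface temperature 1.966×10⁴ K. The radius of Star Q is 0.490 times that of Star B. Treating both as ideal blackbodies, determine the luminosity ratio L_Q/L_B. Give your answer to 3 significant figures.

L_Q/L_B ≈ 1.97

L ∝ R²T⁴, so L_Q/L_B = (R_Q/R_B)²(T_Q/T_B)⁴ = (0.490)² × (3.326×10⁴/1.966×10⁴)⁴ = 0.2401 × 8.19134 = 1.97.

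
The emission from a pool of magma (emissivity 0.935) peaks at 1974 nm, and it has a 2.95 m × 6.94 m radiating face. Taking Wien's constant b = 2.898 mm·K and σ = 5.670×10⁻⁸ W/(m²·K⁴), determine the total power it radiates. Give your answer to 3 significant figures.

P ≈ 5.04×10⁶ W

Wien's law: T = b/λ_max = 2.898×10⁻³/1.974×10⁻⁶ = 1468.09 K.
Area A = 2.95 × 6.94 = 20.473 m².
Then P = εσAT⁴ = 0.935×5.670×10⁻⁸×20.473×(1468.09)⁴ = 5.04×10⁶ W.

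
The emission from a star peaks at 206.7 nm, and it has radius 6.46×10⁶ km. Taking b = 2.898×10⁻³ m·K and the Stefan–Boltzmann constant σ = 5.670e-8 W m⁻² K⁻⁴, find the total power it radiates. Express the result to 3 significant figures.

P ≈ 1.15×10³⁰ W

Wien's law: T = b/λ_max = 2.898×10⁻³/2.067×10⁻⁷ = 14020.3 K.
Surface area A = 4πR² = 4π(6.46×10⁹ m)² = 5.24415×10²⁰ m².
Then P = σAT⁴ = 5.670×10⁻⁸×5.24415×10²⁰×(14020.3)⁴ = 1.15×10³⁰ W.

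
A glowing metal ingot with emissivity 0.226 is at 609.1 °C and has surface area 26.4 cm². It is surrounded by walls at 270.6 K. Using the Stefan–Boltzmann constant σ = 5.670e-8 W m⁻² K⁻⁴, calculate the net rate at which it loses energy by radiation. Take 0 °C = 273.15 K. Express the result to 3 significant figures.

Net loss ≈ 20.3 W

T = 609.1 °C + 273.15 = 882.25 K.
Area A = 26.4 cm² = 2.64×10⁻³ m².
Net radiated power P_net = εσA(T⁴ − T₀⁴) = 0.226×5.670×10⁻⁸×2.64×10⁻³×(882.25⁴ − 270.6⁴).
T⁴ − T₀⁴ = 6.05852×10¹¹ − 5.36181×10⁹ = 6.00490×10¹¹ K⁴, so P_net = 20.3 W.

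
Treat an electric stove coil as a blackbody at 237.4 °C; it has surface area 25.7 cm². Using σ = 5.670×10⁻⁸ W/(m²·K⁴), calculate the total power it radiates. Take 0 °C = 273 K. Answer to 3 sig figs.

T = 237.4 °C + 273 = 510.4 K.
Area A = 25.7 cm² = 2.57×10⁻³ m².
P = σAT⁴ = 5.670×10⁻⁸ × 2.57×10⁻³ × (510.4)⁴ = 9.89 W.

P ≈ 9.89 W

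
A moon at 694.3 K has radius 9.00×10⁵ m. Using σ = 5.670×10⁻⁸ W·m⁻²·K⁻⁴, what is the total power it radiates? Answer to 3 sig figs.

Surface area A = 4πR² = 4π(9.00×10⁵ m)² = 1.01788×10¹³ m².
P = σAT⁴ = 5.670×10⁻⁸ × 1.01788×10¹³ × (694.3)⁴ = 1.34×10¹⁷ W.

P ≈ 1.34×10¹⁷ W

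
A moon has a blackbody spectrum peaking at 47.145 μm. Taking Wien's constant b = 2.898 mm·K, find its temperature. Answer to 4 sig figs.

Wien's law gives T = b/λ_max = (2.898×10⁻³ m·K)/(4.7145×10⁻⁵ m) = 61.47 K.

T ≈ 61.47 K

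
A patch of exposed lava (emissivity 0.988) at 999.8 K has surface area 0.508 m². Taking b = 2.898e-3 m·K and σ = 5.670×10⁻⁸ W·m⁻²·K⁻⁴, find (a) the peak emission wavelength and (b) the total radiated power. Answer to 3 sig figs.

λ_max ≈ 2.90×10³ nm; P ≈ 2.84×10⁴ W

(a) λ_max = b/T = 2.898×10⁻³/999.8 = 2.899×10⁻⁶ m = 2.90×10³ nm.
Area A = 0.508 m².
(b) P = εσAT⁴ = 0.988×5.670×10⁻⁸×0.508×(999.8)⁴ = 2.84×10⁴ W.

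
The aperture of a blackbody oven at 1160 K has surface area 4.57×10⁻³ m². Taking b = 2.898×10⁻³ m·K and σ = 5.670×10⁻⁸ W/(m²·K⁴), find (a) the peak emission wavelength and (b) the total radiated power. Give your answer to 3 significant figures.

λ_max ≈ 2.50×10³ nm; P ≈ 469 W

(a) λ_max = b/T = 2.898×10⁻³/1160 = 2.498×10⁻⁶ m = 2.50×10³ nm.
Area A = 4.57×10⁻³ m².
(b) P = σAT⁴ = 5.670×10⁻⁸×4.57×10⁻³×(1160)⁴ = 469 W.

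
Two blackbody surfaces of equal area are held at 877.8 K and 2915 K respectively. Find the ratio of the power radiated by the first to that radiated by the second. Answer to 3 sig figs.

With equal areas, P₁/P₂ = (T₁/T₂)⁴ = (877.8/2915)⁴ = 8.22×10⁻³.

P₁/P₂ ≈ 8.22×10⁻³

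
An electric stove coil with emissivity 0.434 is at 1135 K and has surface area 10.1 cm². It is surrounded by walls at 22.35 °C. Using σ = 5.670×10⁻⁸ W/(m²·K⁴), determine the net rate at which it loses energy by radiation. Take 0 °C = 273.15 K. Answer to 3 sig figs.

Surroundings: T = 22.35 °C + 273.15 = 295.50 K.
Area A = 10.1 cm² = 1.01×10⁻³ m².
Net radiated power P_net = εσA(T⁴ − T₀⁴) = 0.434×5.670×10⁻⁸×1.01×10⁻³×(1135⁴ − 295.50⁴).
T⁴ − T₀⁴ = 1.65952×10¹² − 7.62483×10⁹ = 1.65190×10¹² K⁴, so P_net = 41.1 W.

Net loss ≈ 41.1 W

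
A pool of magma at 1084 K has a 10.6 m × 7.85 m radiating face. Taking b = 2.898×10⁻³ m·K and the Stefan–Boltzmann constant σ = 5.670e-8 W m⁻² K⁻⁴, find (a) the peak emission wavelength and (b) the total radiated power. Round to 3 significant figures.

(a) λ_max = b/T = 2.898×10⁻³/1084 = 2.673×10⁻⁶ m = 2.67 μm.
Area A = 10.6 × 7.85 = 83.21 m².
(b) P = σAT⁴ = 5.670×10⁻⁸×83.21×(1084)⁴ = 6.51×10⁶ W.

λ_max ≈ 2.67 μm; P ≈ 6.51×10⁶ W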